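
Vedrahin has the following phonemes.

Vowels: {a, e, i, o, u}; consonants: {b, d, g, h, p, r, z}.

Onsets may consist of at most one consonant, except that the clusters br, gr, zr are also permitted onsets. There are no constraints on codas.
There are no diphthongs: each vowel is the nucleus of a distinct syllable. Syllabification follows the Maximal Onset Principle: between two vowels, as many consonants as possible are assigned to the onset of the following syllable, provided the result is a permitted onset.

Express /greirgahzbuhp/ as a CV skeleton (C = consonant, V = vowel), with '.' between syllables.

CCV.VC.CVCC.CVCC

The vowels are e, i, a, u — 4 nuclei, so 4 syllables.
σ1/σ2 boundary: hiatus — the boundary sits between the two vowels.
σ2/σ3 boundary: cluster /rg/ — the longest permitted-onset suffix is /g/; onset = /g/, preceding coda = /r/.
σ3/σ4 boundary: /hzb/; trying suffixes from longest down, /b/ is the first permitted one, so coda /hz/ | onset /b/.
Syllabification: gre.ir.gahz.buhp.
Mapping each syllable to C/V: /gre/ → CCV, /ir/ → VC, /gahz/ → CVCC, /buhp/ → CVCC.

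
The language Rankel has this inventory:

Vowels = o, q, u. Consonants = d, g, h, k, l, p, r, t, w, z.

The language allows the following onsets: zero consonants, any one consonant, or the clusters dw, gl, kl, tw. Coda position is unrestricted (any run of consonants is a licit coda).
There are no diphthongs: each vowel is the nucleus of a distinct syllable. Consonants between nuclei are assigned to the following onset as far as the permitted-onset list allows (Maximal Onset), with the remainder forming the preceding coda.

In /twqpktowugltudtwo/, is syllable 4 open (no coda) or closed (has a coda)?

closed

The vowels are q, o, u, u, o — 5 nuclei, so 5 syllables.
σ1/σ2 boundary: /pkt/ splits as /pk/ + /t/ (/t/ is the longest suffix that is a licit onset).
σ2/σ3 boundary: /w/ is a single consonant, so it becomes the next onset.
σ3/σ4 boundary: cluster /glt/ — the longest permitted-onset suffix is /t/; onset = /t/, preceding coda = /gl/.
σ4/σ5 boundary: /dtw/ splits as /d/ + /tw/ (/tw/ is the longest suffix that is a licit onset).
So the parse is twqpk.to.wugl.tud.two.
Syllable 4 is /tud/ with coda /d/, so it is closed.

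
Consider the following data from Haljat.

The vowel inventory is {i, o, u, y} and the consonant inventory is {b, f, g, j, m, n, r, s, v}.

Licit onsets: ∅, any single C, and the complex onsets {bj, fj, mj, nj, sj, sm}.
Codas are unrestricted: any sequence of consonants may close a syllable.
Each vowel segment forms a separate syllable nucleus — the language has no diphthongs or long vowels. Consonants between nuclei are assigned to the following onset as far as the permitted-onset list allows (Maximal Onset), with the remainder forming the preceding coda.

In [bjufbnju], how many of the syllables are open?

1

Nuclei (vowels): u, u → 2 syllables.
V1 /u/ – V2 /u/: /fbnj/ — longest licit onset from the right is /nj/, leaving /fb/ as coda.
Putting it together: bjufb.nju.
Classifying each syllable: /bjufb/ (closed), /nju/ (open).
Open syllables: 1.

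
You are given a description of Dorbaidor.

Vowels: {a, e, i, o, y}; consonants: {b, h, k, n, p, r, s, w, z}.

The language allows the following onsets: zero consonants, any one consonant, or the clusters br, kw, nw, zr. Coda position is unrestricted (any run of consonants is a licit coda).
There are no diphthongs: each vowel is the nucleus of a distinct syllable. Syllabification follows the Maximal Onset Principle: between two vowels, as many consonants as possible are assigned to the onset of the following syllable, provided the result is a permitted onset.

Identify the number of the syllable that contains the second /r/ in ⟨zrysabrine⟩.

3

Vowels present: y, a, i, e; each is a nucleus, giving 4 syllables.
Between /y/ (V1) and /a/ (V2): /s/ is a single consonant, so it becomes the next onset.
Between /a/ (V2) and /i/ (V3): /br/ is a licit onset in full, so it all attaches to the next syllable.
Between /i/ (V3) and /e/ (V4): /n/ is a single consonant, so it becomes the next onset.
So the parse is zry.sa.bri.ne.
The second /r/ is in the onset of syllable 3 (/bri/).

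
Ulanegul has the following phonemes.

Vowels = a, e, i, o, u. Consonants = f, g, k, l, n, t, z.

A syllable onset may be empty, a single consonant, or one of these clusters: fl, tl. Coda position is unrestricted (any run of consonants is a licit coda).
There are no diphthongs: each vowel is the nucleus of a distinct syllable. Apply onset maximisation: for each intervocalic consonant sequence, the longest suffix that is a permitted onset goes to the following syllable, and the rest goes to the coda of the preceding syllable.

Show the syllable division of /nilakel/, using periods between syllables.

The vowels are i, a, e — 3 nuclei, so 3 syllables.
Between /i/ (V1) and /a/ (V2): /l/ is a single consonant, so it becomes the next onset.
Between /a/ (V2) and /e/ (V3): /k/ → onset of the next syllable (single consonants are always licit onsets).

ni.la.kel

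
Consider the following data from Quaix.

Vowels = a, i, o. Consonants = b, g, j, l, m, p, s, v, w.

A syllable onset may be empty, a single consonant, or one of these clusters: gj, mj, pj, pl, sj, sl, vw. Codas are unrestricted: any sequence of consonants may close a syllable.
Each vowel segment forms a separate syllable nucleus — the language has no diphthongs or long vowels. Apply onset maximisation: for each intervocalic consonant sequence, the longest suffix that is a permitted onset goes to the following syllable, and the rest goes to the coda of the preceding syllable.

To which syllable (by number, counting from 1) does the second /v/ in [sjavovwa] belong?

The vowels are a, o, a — 3 nuclei, so 3 syllables.
Between /a/ (V1) and /o/ (V2): /v/ → onset of the next syllable (single consonants are always licit onsets).
Between /o/ (V2) and /a/ (V3): /vw/ is a licit onset in full, so it all attaches to the next syllable.
Putting it together: sja.vo.vwa.
The second /v/ is in the onset of syllable 3 (/vwa/).

3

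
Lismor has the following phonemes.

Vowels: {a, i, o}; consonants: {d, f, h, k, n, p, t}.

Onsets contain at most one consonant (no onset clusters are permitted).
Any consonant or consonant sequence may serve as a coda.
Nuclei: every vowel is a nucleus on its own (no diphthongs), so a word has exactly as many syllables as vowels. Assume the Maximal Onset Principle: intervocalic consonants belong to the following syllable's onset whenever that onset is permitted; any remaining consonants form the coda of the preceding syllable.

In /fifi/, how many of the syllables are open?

Vowels present: i, i; each is a nucleus, giving 2 syllables.
σ1/σ2 boundary: /f/ → onset of the next syllable (single consonants are always licit onsets).
Syllabification: fi.fi.
Classifying each syllable: /fi/ (open), /fi/ (open).
Open syllables: 2.

2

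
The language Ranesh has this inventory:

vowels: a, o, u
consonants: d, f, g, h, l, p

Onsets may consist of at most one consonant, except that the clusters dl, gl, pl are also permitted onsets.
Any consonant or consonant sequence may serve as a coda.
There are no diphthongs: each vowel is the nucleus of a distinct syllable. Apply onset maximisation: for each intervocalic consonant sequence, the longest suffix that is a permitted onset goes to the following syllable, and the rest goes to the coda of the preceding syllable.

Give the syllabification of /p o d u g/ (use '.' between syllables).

po.dug

Vowels present: o, u; each is a nucleus, giving 2 syllables.
/o…u/ gap (V1→V2): just /d/ — single C goes to the following onset.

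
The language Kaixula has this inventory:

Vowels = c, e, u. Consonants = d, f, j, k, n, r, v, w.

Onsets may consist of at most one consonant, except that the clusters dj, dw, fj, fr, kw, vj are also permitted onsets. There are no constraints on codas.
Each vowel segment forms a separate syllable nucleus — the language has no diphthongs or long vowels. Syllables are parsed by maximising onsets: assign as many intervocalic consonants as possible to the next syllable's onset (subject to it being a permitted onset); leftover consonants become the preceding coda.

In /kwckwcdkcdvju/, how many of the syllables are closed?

2

Vowels present: c, c, c, u; each is a nucleus, giving 4 syllables.
V1 /c/ – V2 /c/: cluster /kw/ — /kw/ is itself a permitted onset, so the whole cluster goes right; preceding coda = ∅.
V2 /c/ – V3 /c/: /dk/ splits as /d/ + /k/ (/k/ is the longest suffix that is a licit onset).
V3 /c/ – V4 /u/: /dvj/; trying suffixes from longest down, /vj/ is the first permitted one, so coda /d/ | onset /vj/.
Result: kwc.kwcd.kcd.vju.
Classifying each syllable: /kwc/ (open), /kwcd/ (closed), /kcd/ (closed), /vju/ (open).
Closed syllables: 2.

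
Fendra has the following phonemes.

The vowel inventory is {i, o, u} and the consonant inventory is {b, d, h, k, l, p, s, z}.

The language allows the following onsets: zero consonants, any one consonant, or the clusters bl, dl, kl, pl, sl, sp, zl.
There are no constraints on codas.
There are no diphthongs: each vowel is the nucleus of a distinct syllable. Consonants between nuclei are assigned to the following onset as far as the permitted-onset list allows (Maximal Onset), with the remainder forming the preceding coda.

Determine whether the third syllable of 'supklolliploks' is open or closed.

The vowels are u, o, i, o — 4 nuclei, so 4 syllables.
Between /u/ (V1) and /o/ (V2): cluster /pkl/ — the longest permitted-onset suffix is /kl/; onset = /kl/, preceding coda = /p/.
Between /o/ (V2) and /i/ (V3): /ll/ — longest licit onset from the right is /l/, leaving /l/ as coda.
Between /i/ (V3) and /o/ (V4): /pl/ is a licit onset in full, so it all attaches to the next syllable.
Putting it together: sup.klol.li.ploks.
Syllable 3 is /li/; it ends in its nucleus with no coda, so it is open.

open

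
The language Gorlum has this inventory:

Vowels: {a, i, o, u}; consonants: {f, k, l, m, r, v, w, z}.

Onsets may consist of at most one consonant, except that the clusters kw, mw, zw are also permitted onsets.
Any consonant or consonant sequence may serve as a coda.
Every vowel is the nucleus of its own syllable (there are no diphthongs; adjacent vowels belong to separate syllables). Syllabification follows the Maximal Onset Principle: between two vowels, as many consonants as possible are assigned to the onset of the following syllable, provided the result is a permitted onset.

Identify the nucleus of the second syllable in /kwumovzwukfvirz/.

o

Vowels present: u, o, u, i; each is a nucleus, giving 4 syllables.
The second nucleus (vowel 2 from the left) is /o/.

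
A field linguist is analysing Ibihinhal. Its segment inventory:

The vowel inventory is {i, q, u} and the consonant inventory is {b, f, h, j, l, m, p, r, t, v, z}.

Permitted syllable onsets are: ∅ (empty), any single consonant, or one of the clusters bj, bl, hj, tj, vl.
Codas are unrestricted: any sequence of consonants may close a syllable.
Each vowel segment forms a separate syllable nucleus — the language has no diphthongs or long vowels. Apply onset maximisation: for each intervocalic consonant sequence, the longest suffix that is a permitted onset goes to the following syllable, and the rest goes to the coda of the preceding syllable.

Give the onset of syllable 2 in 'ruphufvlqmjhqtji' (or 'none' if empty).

h

Nuclei (vowels): u, u, q, q, i → 5 syllables.
Between /u/ (V1) and /u/ (V2): /ph/ — longest licit onset from the right is /h/, leaving /p/ as coda.
Between /u/ (V2) and /q/ (V3): /fvl/ splits as /f/ + /vl/ (/vl/ is the longest suffix that is a licit onset).
Between /q/ (V3) and /q/ (V4): cluster /mjh/ — the longest permitted-onset suffix is /h/; onset = /h/, preceding coda = /mj/.
Between /q/ (V4) and /i/ (V5): /tj/ — entire cluster is a permitted onset → onset /tj/, coda ∅.
Result: rup.huf.vlqmj.hq.tji.
Syllable 2 is /huf/: onset /h/, nucleus /u/, coda /f/.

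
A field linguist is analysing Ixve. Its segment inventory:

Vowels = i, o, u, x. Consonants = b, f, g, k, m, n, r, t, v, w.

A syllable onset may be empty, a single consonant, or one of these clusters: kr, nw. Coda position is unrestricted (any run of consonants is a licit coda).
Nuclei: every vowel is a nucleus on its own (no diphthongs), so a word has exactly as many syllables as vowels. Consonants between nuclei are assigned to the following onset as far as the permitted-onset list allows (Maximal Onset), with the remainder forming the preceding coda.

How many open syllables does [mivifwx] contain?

The vowels are i, i, x — 3 nuclei, so 3 syllables.
Between /i/ (V1) and /i/ (V2): just /v/ — single C goes to the following onset.
Between /i/ (V2) and /x/ (V3): /fw/; trying suffixes from longest down, /w/ is the first permitted one, so coda /f/ | onset /w/.
So the parse is mi.vif.wx.
Classifying each syllable: /mi/ (open), /vif/ (closed), /wx/ (open).
Open syllables: 2.

2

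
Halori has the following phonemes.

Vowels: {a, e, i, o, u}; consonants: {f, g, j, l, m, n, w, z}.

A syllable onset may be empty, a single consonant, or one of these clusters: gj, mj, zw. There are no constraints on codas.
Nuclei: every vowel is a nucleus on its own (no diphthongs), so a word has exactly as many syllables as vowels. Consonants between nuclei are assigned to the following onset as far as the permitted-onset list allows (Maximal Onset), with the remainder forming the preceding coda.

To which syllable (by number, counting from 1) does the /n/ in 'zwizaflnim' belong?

3

Vowels present: i, a, i; each is a nucleus, giving 3 syllables.
σ1/σ2 boundary: just /z/ — single C goes to the following onset.
σ2/σ3 boundary: /fln/ splits as /fl/ + /n/ (/n/ is the longest suffix that is a licit onset).
Syllabification: zwi.zafl.nim.
The /n/ is in the onset of syllable 3 (/nim/).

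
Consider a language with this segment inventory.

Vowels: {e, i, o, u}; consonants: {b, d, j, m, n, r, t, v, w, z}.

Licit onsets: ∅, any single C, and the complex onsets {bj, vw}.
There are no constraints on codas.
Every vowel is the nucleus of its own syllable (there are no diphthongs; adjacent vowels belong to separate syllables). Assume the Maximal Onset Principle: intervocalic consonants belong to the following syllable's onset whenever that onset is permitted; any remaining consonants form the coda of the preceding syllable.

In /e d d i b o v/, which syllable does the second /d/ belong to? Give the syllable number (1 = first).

The vowels are e, i, o — 3 nuclei, so 3 syllables.
σ1/σ2 boundary: /dd/ — longest licit onset from the right is /d/, leaving /d/ as coda.
σ2/σ3 boundary: /b/ → onset of the next syllable (single consonants are always licit onsets).
So the parse is ed.di.bov.
The second /d/ is in the onset of syllable 2 (/di/).

2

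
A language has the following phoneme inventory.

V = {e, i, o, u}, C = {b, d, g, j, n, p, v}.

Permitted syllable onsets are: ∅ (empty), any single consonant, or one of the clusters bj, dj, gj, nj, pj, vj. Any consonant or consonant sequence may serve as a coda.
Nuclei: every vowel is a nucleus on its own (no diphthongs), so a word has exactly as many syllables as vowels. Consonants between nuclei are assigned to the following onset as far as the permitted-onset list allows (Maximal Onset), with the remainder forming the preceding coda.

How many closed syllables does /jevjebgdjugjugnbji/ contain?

The vowels are e, e, u, u, i — 5 nuclei, so 5 syllables.
σ1/σ2 boundary: /vj/ — entire cluster is a permitted onset → onset /vj/, coda ∅.
σ2/σ3 boundary: cluster /bgdj/ — the longest permitted-onset suffix is /dj/; onset = /dj/, preceding coda = /bg/.
σ3/σ4 boundary: /gj/ — entire cluster is a permitted onset → onset /gj/, coda ∅.
σ4/σ5 boundary: /gnbj/ splits as /gn/ + /bj/ (/bj/ is the longest suffix that is a licit onset).
Putting it together: je.vjebg.dju.gjugn.bji.
Classifying each syllable: /je/ (open), /vjebg/ (closed), /dju/ (open), /gjugn/ (closed), /bji/ (open).
Closed syllables: 2.

2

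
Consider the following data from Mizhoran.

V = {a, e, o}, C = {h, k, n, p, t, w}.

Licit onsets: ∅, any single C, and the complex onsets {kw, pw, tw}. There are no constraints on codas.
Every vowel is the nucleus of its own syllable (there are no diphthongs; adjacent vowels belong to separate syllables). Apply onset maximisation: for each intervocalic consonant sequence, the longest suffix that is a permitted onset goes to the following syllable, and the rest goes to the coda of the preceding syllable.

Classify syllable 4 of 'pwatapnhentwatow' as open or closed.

open

The vowels are a, a, e, a, o — 5 nuclei, so 5 syllables.
Between /a/ (V1) and /a/ (V2): just /t/ — single C goes to the following onset.
Between /a/ (V2) and /e/ (V3): /pnh/ splits as /pn/ + /h/ (/h/ is the longest suffix that is a licit onset).
Between /e/ (V3) and /a/ (V4): cluster /ntw/ — the longest permitted-onset suffix is /tw/; onset = /tw/, preceding coda = /n/.
Between /a/ (V4) and /o/ (V5): /t/ is a single consonant, so it becomes the next onset.
Syllabification: pwa.tapn.hen.twa.tow.
Syllable 4 is /twa/; it ends in its nucleus with no coda, so it is open.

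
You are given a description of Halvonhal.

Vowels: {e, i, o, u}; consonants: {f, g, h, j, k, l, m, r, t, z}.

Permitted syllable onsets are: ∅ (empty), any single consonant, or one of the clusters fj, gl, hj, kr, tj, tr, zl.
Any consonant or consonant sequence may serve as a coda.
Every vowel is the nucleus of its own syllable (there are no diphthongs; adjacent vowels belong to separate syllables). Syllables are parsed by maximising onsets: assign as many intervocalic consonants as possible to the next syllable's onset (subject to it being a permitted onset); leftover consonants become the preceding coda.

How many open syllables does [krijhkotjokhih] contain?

1

Nuclei (vowels): i, o, o, i → 4 syllables.
σ1/σ2 boundary: cluster /jhk/ — the longest permitted-onset suffix is /k/; onset = /k/, preceding coda = /jh/.
σ2/σ3 boundary: cluster /tj/ — /tj/ is itself a permitted onset, so the whole cluster goes right; preceding coda = ∅.
σ3/σ4 boundary: /kh/ splits as /k/ + /h/ (/h/ is the longest suffix that is a licit onset).
So the parse is krijh.ko.tjok.hih.
Classifying each syllable: /krijh/ (closed), /ko/ (open), /tjok/ (closed), /hih/ (closed).
Open syllables: 1.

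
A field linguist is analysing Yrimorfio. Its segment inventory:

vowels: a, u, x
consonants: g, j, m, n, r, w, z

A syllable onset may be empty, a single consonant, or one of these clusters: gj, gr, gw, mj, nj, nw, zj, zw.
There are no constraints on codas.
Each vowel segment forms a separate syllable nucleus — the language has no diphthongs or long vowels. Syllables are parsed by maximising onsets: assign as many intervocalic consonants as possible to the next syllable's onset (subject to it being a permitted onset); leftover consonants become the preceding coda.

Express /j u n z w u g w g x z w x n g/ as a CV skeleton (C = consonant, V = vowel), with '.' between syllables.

The vowels are u, u, x, x — 4 nuclei, so 4 syllables.
V1 /u/ – V2 /u/: /nzw/; trying suffixes from longest down, /zw/ is the first permitted one, so coda /n/ | onset /zw/.
V2 /u/ – V3 /x/: cluster /gwg/ — the longest permitted-onset suffix is /g/; onset = /g/, preceding coda = /gw/.
V3 /x/ – V4 /x/: /zw/ — entire cluster is a permitted onset → onset /zw/, coda ∅.
So the parse is jun.zwugw.gx.zwxng.
Mapping each syllable to C/V: /jun/ → CVC, /zwugw/ → CCVCC, /gx/ → CV, /zwxng/ → CCVCC.

CVC.CCVCC.CV.CCVCC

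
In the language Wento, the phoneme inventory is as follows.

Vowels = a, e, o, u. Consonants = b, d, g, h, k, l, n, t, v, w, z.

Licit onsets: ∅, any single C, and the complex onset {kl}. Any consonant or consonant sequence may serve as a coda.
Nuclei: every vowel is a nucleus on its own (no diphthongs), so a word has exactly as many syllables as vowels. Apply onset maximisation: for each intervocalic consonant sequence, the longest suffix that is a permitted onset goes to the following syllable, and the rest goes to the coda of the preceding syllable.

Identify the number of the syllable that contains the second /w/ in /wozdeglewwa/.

The vowels are o, e, e, a — 4 nuclei, so 4 syllables.
/o…e/ gap (V1→V2): /zd/ splits as /z/ + /d/ (/d/ is the longest suffix that is a licit onset).
/e…e/ gap (V2→V3): cluster /gl/ — the longest permitted-onset suffix is /l/; onset = /l/, preceding coda = /g/.
/e…a/ gap (V3→V4): /ww/ — longest licit onset from the right is /w/, leaving /w/ as coda.
So the parse is woz.deg.lew.wa.
The second /w/ is in the coda of syllable 3 (/lew/).

3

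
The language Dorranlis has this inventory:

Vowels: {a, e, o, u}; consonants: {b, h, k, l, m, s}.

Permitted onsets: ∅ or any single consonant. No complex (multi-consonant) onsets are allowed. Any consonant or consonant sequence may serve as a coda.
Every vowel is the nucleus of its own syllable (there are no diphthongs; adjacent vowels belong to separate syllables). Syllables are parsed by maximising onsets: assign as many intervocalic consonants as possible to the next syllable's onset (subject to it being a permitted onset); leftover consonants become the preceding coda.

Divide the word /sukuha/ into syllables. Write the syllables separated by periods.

su.ku.ha

The vowels are u, u, a — 3 nuclei, so 3 syllables.
V1 /u/ – V2 /u/: just /k/ — single C goes to the following onset.
V2 /u/ – V3 /a/: just /h/ — single C goes to the following onset.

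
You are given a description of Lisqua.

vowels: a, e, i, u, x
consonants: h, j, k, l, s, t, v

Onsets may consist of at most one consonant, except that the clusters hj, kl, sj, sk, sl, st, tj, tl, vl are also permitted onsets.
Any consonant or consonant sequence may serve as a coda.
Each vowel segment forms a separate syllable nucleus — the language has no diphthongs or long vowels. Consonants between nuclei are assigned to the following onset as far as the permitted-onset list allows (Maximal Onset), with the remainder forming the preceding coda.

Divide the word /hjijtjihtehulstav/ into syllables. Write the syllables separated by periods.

hjij.tjih.te.hul.stav

Vowels present: i, i, e, u, a; each is a nucleus, giving 5 syllables.
σ1/σ2 boundary: /jtj/; trying suffixes from longest down, /tj/ is the first permitted one, so coda /j/ | onset /tj/.
σ2/σ3 boundary: /ht/ splits as /h/ + /t/ (/t/ is the longest suffix that is a licit onset).
σ3/σ4 boundary: /h/ is a single consonant, so it becomes the next onset.
σ4/σ5 boundary: cluster /lst/ — the longest permitted-onset suffix is /st/; onset = /st/, preceding coda = /l/.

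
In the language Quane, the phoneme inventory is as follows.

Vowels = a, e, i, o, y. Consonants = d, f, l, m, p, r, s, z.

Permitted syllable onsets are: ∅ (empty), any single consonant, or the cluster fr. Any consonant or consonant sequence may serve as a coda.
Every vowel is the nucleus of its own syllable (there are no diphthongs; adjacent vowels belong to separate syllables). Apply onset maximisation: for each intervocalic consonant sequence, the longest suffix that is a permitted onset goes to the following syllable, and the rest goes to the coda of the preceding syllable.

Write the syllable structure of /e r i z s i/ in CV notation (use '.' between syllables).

Nuclei (vowels): e, i, i → 3 syllables.
V1 /e/ – V2 /i/: just /r/ — single C goes to the following onset.
V2 /i/ – V3 /i/: /zs/; trying suffixes from longest down, /s/ is the first permitted one, so coda /z/ | onset /s/.
Putting it together: e.riz.si.
Mapping each syllable to C/V: /e/ → V, /riz/ → CVC, /si/ → CV.

V.CVC.CV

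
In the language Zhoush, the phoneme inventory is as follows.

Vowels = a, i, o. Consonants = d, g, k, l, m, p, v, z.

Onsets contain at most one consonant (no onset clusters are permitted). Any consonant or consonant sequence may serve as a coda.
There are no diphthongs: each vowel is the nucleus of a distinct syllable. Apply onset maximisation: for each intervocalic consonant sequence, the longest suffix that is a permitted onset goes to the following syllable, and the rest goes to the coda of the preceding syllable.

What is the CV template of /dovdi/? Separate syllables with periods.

Vowels present: o, i; each is a nucleus, giving 2 syllables.
Between /o/ (V1) and /i/ (V2): cluster /vd/ — the longest permitted-onset suffix is /d/; onset = /d/, preceding coda = /v/.
Putting it together: dov.di.
Mapping each syllable to C/V: /dov/ → CVC, /di/ → CV.

CVC.CV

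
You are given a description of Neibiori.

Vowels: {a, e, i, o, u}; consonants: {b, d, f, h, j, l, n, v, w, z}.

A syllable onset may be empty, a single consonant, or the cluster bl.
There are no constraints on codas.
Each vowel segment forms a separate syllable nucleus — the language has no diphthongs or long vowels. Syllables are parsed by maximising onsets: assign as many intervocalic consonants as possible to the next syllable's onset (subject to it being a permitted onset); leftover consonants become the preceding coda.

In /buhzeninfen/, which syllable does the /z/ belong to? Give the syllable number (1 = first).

2

Nuclei (vowels): u, e, i, e → 4 syllables.
V1 /u/ – V2 /e/: /hz/; trying suffixes from longest down, /z/ is the first permitted one, so coda /h/ | onset /z/.
V2 /e/ – V3 /i/: /n/ → onset of the next syllable (single consonants are always licit onsets).
V3 /i/ – V4 /e/: /nf/ — longest licit onset from the right is /f/, leaving /n/ as coda.
Putting it together: buh.ze.nin.fen.
The /z/ is in the onset of syllable 2 (/ze/).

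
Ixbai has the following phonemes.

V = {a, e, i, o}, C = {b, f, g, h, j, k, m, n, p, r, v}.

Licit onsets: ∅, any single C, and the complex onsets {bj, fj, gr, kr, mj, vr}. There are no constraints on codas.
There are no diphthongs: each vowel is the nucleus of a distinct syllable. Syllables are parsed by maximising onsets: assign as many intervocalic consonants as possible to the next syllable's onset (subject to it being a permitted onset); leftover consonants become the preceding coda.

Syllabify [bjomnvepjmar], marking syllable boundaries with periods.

Vowels present: o, e, a; each is a nucleus, giving 3 syllables.
Between /o/ (V1) and /e/ (V2): /mnv/; trying suffixes from longest down, /v/ is the first permitted one, so coda /mn/ | onset /v/.
Between /e/ (V2) and /a/ (V3): /pjm/ splits as /pj/ + /m/ (/m/ is the longest suffix that is a licit onset).

bjomn.vepj.mar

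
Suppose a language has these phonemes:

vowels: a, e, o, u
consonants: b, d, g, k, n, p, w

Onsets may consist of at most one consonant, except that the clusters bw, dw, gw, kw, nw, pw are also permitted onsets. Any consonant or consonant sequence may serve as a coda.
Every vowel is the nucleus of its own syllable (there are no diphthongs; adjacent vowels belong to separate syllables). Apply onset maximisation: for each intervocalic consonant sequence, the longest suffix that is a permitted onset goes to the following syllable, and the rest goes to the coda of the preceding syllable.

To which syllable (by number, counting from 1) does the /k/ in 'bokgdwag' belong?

The vowels are o, a — 2 nuclei, so 2 syllables.
σ1/σ2 boundary: cluster /kgdw/ — the longest permitted-onset suffix is /dw/; onset = /dw/, preceding coda = /kg/.
Result: bokg.dwag.
The /k/ is in the coda of syllable 1 (/bokg/).

1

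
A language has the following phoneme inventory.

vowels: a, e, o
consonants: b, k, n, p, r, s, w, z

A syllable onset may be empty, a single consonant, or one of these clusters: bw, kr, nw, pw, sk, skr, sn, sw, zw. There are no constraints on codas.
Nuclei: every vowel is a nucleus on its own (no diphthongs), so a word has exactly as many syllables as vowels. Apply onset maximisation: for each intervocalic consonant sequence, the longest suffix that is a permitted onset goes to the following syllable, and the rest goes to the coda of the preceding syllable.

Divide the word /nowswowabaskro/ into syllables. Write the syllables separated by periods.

now.swo.wa.ba.skro

Nuclei (vowels): o, o, a, a, o → 5 syllables.
σ1/σ2 boundary: /wsw/; trying suffixes from longest down, /sw/ is the first permitted one, so coda /w/ | onset /sw/.
σ2/σ3 boundary: just /w/ — single C goes to the following onset.
σ3/σ4 boundary: /b/ → onset of the next syllable (single consonants are always licit onsets).
σ4/σ5 boundary: /skr/ — entire cluster is a permitted onset → onset /skr/, coda ∅.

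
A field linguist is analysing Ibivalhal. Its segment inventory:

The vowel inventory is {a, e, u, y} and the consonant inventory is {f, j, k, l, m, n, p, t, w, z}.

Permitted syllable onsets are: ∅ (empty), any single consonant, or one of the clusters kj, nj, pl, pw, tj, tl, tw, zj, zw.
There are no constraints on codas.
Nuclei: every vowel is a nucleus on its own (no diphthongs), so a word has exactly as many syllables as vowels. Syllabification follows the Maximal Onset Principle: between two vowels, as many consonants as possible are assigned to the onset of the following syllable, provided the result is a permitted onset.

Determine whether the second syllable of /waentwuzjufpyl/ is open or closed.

closed

The vowels are a, e, u, u, y — 5 nuclei, so 5 syllables.
V1 /a/ – V2 /e/: hiatus — the boundary sits between the two vowels.
V2 /e/ – V3 /u/: /ntw/; trying suffixes from longest down, /tw/ is the first permitted one, so coda /n/ | onset /tw/.
V3 /u/ – V4 /u/: /zj/ — entire cluster is a permitted onset → onset /zj/, coda ∅.
V4 /u/ – V5 /y/: /fp/; trying suffixes from longest down, /p/ is the first permitted one, so coda /f/ | onset /p/.
Result: wa.en.twu.zjuf.pyl.
Syllable 2 is /en/ with coda /n/, so it is closed.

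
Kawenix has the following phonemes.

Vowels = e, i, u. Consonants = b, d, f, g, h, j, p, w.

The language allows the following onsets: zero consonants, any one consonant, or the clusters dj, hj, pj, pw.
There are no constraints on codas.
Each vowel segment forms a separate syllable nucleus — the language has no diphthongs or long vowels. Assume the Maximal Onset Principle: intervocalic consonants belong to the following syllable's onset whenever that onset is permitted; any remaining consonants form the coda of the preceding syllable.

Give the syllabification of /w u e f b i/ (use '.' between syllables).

wu.ef.bi

Nuclei (vowels): u, e, i → 3 syllables.
σ1/σ2 boundary: no consonants, so the boundary falls immediately after /u/.
σ2/σ3 boundary: /fb/ splits as /f/ + /b/ (/b/ is the longest suffix that is a licit onset).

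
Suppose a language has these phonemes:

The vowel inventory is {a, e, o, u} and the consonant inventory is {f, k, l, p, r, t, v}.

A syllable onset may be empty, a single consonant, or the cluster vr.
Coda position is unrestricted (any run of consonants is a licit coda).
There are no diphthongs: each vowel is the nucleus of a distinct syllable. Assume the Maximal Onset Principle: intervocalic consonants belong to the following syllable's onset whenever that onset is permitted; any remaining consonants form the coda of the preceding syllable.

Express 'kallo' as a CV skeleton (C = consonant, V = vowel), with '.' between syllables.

CVC.CV

The vowels are a, o — 2 nuclei, so 2 syllables.
σ1/σ2 boundary: /ll/; trying suffixes from longest down, /l/ is the first permitted one, so coda /l/ | onset /l/.
Syllabification: kal.lo.
Mapping each syllable to C/V: /kal/ → CVC, /lo/ → CV.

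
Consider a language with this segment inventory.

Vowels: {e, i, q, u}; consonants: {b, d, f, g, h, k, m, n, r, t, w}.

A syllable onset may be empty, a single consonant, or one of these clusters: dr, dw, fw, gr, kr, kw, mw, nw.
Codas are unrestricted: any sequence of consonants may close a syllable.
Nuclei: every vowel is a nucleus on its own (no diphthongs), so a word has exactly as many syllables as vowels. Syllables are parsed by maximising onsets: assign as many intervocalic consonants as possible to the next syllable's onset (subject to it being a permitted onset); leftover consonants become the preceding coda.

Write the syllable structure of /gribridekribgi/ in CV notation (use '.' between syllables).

CCVC.CV.CV.CCVC.CV

Nuclei (vowels): i, i, e, i, i → 5 syllables.
Between /i/ (V1) and /i/ (V2): /br/ splits as /b/ + /r/ (/r/ is the longest suffix that is a licit onset).
Between /i/ (V2) and /e/ (V3): /d/ → onset of the next syllable (single consonants are always licit onsets).
Between /e/ (V3) and /i/ (V4): cluster /kr/ — /kr/ is itself a permitted onset, so the whole cluster goes right; preceding coda = ∅.
Between /i/ (V4) and /i/ (V5): /bg/; trying suffixes from longest down, /g/ is the first permitted one, so coda /b/ | onset /g/.
Putting it together: grib.ri.de.krib.gi.
Mapping each syllable to C/V: /grib/ → CCVC, /ri/ → CV, /de/ → CV, /krib/ → CCVC, /gi/ → CV.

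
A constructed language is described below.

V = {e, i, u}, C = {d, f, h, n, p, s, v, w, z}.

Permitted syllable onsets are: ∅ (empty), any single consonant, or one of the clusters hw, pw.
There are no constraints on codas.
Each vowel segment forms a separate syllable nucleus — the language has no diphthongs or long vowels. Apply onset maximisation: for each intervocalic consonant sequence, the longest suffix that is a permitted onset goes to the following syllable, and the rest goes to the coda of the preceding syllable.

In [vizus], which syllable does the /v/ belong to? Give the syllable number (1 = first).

The vowels are i, u — 2 nuclei, so 2 syllables.
/i…u/ gap (V1→V2): just /z/ — single C goes to the following onset.
Result: vi.zus.
The /v/ is in the onset of syllable 1 (/vi/).

1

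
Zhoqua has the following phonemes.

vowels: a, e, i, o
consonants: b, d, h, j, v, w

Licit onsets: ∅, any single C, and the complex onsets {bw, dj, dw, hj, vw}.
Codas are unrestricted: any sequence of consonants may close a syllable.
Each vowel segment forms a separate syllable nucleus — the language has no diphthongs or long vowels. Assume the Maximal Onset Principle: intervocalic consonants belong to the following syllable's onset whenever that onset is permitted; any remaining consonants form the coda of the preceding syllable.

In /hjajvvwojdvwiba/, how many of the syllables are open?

2

The vowels are a, o, i, a — 4 nuclei, so 4 syllables.
σ1/σ2 boundary: /jvvw/; trying suffixes from longest down, /vw/ is the first permitted one, so coda /jv/ | onset /vw/.
σ2/σ3 boundary: /jdvw/ — longest licit onset from the right is /vw/, leaving /jd/ as coda.
σ3/σ4 boundary: just /b/ — single C goes to the following onset.
Result: hjajv.vwojd.vwi.ba.
Classifying each syllable: /hjajv/ (closed), /vwojd/ (closed), /vwi/ (open), /ba/ (open).
Open syllables: 2.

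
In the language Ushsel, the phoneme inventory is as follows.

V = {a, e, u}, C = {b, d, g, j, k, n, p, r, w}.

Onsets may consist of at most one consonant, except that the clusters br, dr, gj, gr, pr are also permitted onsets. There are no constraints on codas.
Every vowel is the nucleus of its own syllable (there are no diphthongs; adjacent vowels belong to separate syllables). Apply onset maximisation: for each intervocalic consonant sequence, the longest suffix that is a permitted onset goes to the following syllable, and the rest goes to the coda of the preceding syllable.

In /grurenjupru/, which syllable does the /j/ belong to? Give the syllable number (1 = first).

The vowels are u, e, u, u — 4 nuclei, so 4 syllables.
σ1/σ2 boundary: /r/ → onset of the next syllable (single consonants are always licit onsets).
σ2/σ3 boundary: /nj/ — longest licit onset from the right is /j/, leaving /n/ as coda.
σ3/σ4 boundary: cluster /pr/ — /pr/ is itself a permitted onset, so the whole cluster goes right; preceding coda = ∅.
Syllabification: gru.ren.ju.pru.
The /j/ is in the onset of syllable 3 (/ju/).

3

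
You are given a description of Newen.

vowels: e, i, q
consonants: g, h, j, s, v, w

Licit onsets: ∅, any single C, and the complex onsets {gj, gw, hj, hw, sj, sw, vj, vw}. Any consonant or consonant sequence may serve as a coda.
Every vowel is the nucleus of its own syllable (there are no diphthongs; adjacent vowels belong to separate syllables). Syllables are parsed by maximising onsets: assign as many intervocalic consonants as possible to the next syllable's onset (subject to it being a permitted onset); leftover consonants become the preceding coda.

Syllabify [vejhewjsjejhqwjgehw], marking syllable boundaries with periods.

vej.hewj.sjej.hqwj.gehw

Nuclei (vowels): e, e, e, q, e → 5 syllables.
Between /e/ (V1) and /e/ (V2): /jh/; trying suffixes from longest down, /h/ is the first permitted one, so coda /j/ | onset /h/.
Between /e/ (V2) and /e/ (V3): /wjsj/ splits as /wj/ + /sj/ (/sj/ is the longest suffix that is a licit onset).
Between /e/ (V3) and /q/ (V4): /jh/; trying suffixes from longest down, /h/ is the first permitted one, so coda /j/ | onset /h/.
Between /q/ (V4) and /e/ (V5): cluster /wjg/ — the longest permitted-onset suffix is /g/; onset = /g/, preceding coda = /wj/.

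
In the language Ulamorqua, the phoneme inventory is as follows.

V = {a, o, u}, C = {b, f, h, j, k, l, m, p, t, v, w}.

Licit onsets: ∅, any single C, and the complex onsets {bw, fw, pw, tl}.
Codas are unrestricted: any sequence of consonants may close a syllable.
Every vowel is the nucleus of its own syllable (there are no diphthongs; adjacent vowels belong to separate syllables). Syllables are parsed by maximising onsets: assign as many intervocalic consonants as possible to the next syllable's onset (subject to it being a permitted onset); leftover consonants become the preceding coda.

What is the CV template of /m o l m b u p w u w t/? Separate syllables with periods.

Nuclei (vowels): o, u, u → 3 syllables.
/o…u/ gap (V1→V2): /lmb/ — longest licit onset from the right is /b/, leaving /lm/ as coda.
/u…u/ gap (V2→V3): /pw/ — entire cluster is a permitted onset → onset /pw/, coda ∅.
Result: molm.bu.pwuwt.
Mapping each syllable to C/V: /molm/ → CVCC, /bu/ → CV, /pwuwt/ → CCVCC.

CVCC.CV.CCVCC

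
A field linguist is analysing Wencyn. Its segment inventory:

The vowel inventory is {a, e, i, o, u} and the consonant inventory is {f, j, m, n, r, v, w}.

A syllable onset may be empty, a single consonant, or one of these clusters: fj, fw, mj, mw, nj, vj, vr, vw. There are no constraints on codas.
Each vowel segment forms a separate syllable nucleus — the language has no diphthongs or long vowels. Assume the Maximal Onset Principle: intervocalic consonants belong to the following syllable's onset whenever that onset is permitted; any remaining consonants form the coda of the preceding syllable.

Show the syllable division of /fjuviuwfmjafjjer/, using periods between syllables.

Nuclei (vowels): u, i, u, a, e → 5 syllables.
σ1/σ2 boundary: just /v/ — single C goes to the following onset.
σ2/σ3 boundary: hiatus — the boundary sits between the two vowels.
σ3/σ4 boundary: cluster /wfmj/ — the longest permitted-onset suffix is /mj/; onset = /mj/, preceding coda = /wf/.
σ4/σ5 boundary: /fjj/; trying suffixes from longest down, /j/ is the first permitted one, so coda /fj/ | onset /j/.

fju.vi.uwf.mjafj.jer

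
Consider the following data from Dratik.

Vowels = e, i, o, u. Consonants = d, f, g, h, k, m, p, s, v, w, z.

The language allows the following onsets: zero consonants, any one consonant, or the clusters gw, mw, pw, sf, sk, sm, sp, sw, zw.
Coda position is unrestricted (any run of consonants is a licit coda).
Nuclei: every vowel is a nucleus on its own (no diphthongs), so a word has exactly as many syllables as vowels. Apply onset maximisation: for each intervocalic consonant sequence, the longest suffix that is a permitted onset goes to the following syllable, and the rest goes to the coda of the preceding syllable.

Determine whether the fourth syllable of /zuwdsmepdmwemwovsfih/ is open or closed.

Nuclei (vowels): u, e, e, o, i → 5 syllables.
σ1/σ2 boundary: /wdsm/ splits as /wd/ + /sm/ (/sm/ is the longest suffix that is a licit onset).
σ2/σ3 boundary: /pdmw/ splits as /pd/ + /mw/ (/mw/ is the longest suffix that is a licit onset).
σ3/σ4 boundary: cluster /mw/ — /mw/ is itself a permitted onset, so the whole cluster goes right; preceding coda = ∅.
σ4/σ5 boundary: cluster /vsf/ — the longest permitted-onset suffix is /sf/; onset = /sf/, preceding coda = /v/.
Putting it together: zuwd.smepd.mwe.mwov.sfih.
Syllable 4 is /mwov/ with coda /v/, so it is closed.

closed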